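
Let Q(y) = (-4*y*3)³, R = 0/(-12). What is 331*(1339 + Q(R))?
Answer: 443209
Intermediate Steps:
R = 0 (R = 0*(-1/12) = 0)
Q(y) = -1728*y³ (Q(y) = (-12*y)³ = -1728*y³)
331*(1339 + Q(R)) = 331*(1339 - 1728*0³) = 331*(1339 - 1728*0) = 331*(1339 + 0) = 331*1339 = 443209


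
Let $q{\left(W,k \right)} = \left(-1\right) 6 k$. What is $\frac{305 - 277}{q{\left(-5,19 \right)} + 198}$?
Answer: $\frac{1}{3} \approx 0.33333$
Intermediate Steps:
$q{\left(W,k \right)} = - 6 k$
$\frac{305 - 277}{q{\left(-5,19 \right)} + 198} = \frac{305 - 277}{\left(-6\right) 19 + 198} = \frac{28}{-114 + 198} = \frac{28}{84} = 28 \cdot \frac{1}{84} = \frac{1}{3}$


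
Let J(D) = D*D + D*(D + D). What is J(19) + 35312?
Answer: 36395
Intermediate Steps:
J(D) = 3*D**2 (J(D) = D**2 + D*(2*D) = D**2 + 2*D**2 = 3*D**2)
J(19) + 35312 = 3*19**2 + 35312 = 3*361 + 35312 = 1083 + 35312 = 36395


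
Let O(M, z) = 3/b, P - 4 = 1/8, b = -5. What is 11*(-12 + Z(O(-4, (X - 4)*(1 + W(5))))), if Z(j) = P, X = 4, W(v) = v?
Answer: -693/8 ≈ -86.625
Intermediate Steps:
P = 33/8 (P = 4 + 1/8 = 4 + ⅛ = 33/8 ≈ 4.1250)
O(M, z) = -⅗ (O(M, z) = 3/(-5) = 3*(-⅕) = -⅗)
Z(j) = 33/8
11*(-12 + Z(O(-4, (X - 4)*(1 + W(5))))) = 11*(-12 + 33/8) = 11*(-63/8) = -693/8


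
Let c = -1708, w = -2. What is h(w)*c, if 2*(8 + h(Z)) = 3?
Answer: 11102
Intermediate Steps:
h(Z) = -13/2 (h(Z) = -8 + (1/2)*3 = -8 + 3/2 = -13/2)
h(w)*c = -13/2*(-1708) = 11102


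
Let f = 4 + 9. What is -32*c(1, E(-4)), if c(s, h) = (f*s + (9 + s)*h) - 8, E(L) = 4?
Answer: -1440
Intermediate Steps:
f = 13
c(s, h) = -8 + 13*s + h*(9 + s) (c(s, h) = (13*s + (9 + s)*h) - 8 = (13*s + h*(9 + s)) - 8 = -8 + 13*s + h*(9 + s))
-32*c(1, E(-4)) = -32*(-8 + 9*4 + 13*1 + 4*1) = -32*(-8 + 36 + 13 + 4) = -32*45 = -1440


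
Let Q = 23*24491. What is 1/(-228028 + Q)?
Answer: 1/335265 ≈ 2.9827e-6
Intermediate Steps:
Q = 563293
1/(-228028 + Q) = 1/(-228028 + 563293) = 1/335265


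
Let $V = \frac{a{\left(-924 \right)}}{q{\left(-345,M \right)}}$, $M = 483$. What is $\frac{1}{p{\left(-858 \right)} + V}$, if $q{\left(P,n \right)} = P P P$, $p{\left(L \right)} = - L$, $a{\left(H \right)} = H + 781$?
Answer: $\frac{41063625}{35232590393} \approx 0.0011655$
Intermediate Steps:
$a{\left(H \right)} = 781 + H$
$q{\left(P,n \right)} = P^{3}$ ($q{\left(P,n \right)} = P^{2} P = P^{3}$)
$V = \frac{143}{41063625}$ ($V = \frac{781 - 924}{\left(-345\right)^{3}} = - \frac{143}{-41063625} = \left(-143\right) \left(- \frac{1}{41063625}\right) = \frac{143}{41063625} \approx 3.4824 \cdot 10^{-6}$)
$\frac{1}{p{\left(-858 \right)} + V} = \frac{1}{\left(-1\right) \left(-858\right) + \frac{143}{41063625}} = \frac{1}{858 + \frac{143}{41063625}} = \frac{1}{\frac{35232590393}{41063625}} = \frac{41063625}{35232590393}$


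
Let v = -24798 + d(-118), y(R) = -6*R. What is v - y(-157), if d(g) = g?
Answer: -25858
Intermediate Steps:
v = -24916 (v = -24798 - 118 = -24916)
v - y(-157) = -24916 - (-6)*(-157) = -24916 - 1*942 = -24916 - 942 = -25858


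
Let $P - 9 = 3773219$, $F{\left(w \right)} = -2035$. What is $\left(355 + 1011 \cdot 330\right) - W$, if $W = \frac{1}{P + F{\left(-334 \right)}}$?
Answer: $\frac{1259521894104}{3771193} \approx 3.3399 \cdot 10^{5}$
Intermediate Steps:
$P = 3773228$ ($P = 9 + 3773219 = 3773228$)
$W = \frac{1}{3771193}$ ($W = \frac{1}{3773228 - 2035} = \frac{1}{3771193} \approx 2.6517 \cdot 10^{-7}$)
$\left(355 + 1011 \cdot 330\right) - W = \left(355 + 1011 \cdot 330\right) - \frac{1}{3771193} = \left(355 + 333630\right) - \frac{1}{3771193} = 333985 - \frac{1}{3771193} = \frac{1259521894104}{3771193}$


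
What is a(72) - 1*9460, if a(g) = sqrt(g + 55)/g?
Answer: -9460 + sqrt(127)/72 ≈ -9459.8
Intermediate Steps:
a(g) = sqrt(55 + g)/g
a(72) - 1*9460 = sqrt(55 + 72)/72 - 1*9460 = sqrt(127)/72 - 9460 = -9460 + sqrt(127)/72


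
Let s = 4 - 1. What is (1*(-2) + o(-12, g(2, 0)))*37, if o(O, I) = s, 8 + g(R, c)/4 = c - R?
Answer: 37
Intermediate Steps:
g(R, c) = -32 - 4*R + 4*c (g(R, c) = -32 + 4*(c - R) = -32 + (-4*R + 4*c) = -32 - 4*R + 4*c)
s = 3
o(O, I) = 3
(1*(-2) + o(-12, g(2, 0)))*37 = (1*(-2) + 3)*37 = (-2 + 3)*37 = 1*37 = 37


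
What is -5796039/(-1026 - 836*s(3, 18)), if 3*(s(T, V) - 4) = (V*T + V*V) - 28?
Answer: 17388117/305710 ≈ 56.878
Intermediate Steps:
s(T, V) = -16/3 + V²/3 + T*V/3 (s(T, V) = 4 + ((V*T + V*V) - 28)/3 = 4 + ((T*V + V²) - 28)/3 = 4 + ((V² + T*V) - 28)/3 = 4 + (-28 + V² + T*V)/3 = 4 + (-28/3 + V²/3 + T*V/3) = -16/3 + V²/3 + T*V/3)
-5796039/(-1026 - 836*s(3, 18)) = -5796039/(-1026 - 836*(-16/3 + (⅓)*18² + (⅓)*3*18)) = -5796039/(-1026 - 836*(-16/3 + (⅓)*324 + 18)) = -5796039/(-1026 - 836*(-16/3 + 108 + 18)) = -5796039/(-1026 - 836*362/3) = -5796039/(-1026 - 302632/3) = -5796039/(-305710/3) = -5796039*(-3/305710) = 17388117/305710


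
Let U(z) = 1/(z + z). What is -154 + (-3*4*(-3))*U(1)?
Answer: -136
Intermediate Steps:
U(z) = 1/(2*z)
-154 + (-3*4*(-3))*U(1) = -154 + (-3*4*(-3))*((½)/1) = -154 + (-12*(-3))*((½)*1) = -154 + 36*(½) = -154 + 18 = -136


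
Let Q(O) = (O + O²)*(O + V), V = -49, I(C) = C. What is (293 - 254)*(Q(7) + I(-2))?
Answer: -91806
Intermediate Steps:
Q(O) = (-49 + O)*(O + O²) (Q(O) = (O + O²)*(O - 49) = (O + O²)*(-49 + O) = (-49 + O)*(O + O²))
(293 - 254)*(Q(7) + I(-2)) = (293 - 254)*(7*(-49 + 7² - 48*7) - 2) = 39*(7*(-49 + 49 - 336) - 2) = 39*(7*(-336) - 2) = 39*(-2352 - 2) = 39*(-2354) = -91806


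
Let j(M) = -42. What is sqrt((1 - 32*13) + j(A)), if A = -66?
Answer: I*sqrt(457) ≈ 21.378*I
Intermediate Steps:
sqrt((1 - 32*13) + j(A)) = sqrt((1 - 32*13) - 42) = sqrt((1 - 416) - 42) = sqrt(-415 - 42) = sqrt(-457) = I*sqrt(457)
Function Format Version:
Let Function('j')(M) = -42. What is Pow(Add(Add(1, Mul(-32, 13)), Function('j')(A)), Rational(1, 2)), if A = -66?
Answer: Mul(I, Pow(457, Rational(1, 2))) ≈ Mul(21.378, I)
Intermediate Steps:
Pow(Add(Add(1, Mul(-32, 13)), Function('j')(A)), Rational(1, 2)) = Pow(Add(Add(1, Mul(-32, 13)), -42), Rational(1, 2)) = Pow(Add(Add(1, -416), -42), Rational(1, 2)) = Pow(Add(-415, -42), Rational(1, 2)) = Pow(-457, Rational(1, 2)) = Mul(I, Pow(457, Rational(1, 2)))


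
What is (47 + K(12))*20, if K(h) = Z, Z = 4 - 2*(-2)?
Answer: 1100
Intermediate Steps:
Z = 8 (Z = 4 + 4 = 8)
K(h) = 8
(47 + K(12))*20 = (47 + 8)*20 = 55*20 = 1100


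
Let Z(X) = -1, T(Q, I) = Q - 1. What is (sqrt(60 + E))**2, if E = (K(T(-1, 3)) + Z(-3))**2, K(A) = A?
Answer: 69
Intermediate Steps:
T(Q, I) = -1 + Q
E = 9 (E = ((-1 - 1) - 1)**2 = (-2 - 1)**2 = (-3)**2 = 9)
(sqrt(60 + E))**2 = (sqrt(60 + 9))**2 = (sqrt(69))**2 = 69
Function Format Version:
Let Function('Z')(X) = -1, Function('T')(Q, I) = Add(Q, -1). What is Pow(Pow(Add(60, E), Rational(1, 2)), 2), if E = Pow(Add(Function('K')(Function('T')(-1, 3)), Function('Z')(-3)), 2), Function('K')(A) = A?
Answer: 69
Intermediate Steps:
Function('T')(Q, I) = Add(-1, Q)
E = 9 (E = Pow(Add(Add(-1, -1), -1), 2) = Pow(Add(-2, -1), 2) = Pow(-3, 2) = 9)
Pow(Pow(Add(60, E), Rational(1, 2)), 2) = Pow(Pow(Add(60, 9), Rational(1, 2)), 2) = Pow(Pow(69, Rational(1, 2)), 2) = 69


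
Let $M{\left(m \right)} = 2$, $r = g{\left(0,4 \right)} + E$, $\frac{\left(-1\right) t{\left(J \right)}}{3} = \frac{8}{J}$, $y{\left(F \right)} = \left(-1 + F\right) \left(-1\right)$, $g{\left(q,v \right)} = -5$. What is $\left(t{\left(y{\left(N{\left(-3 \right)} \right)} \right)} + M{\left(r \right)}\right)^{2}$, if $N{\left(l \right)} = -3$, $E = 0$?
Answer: $16$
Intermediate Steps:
$y{\left(F \right)} = 1 - F$
$t{\left(J \right)} = - \frac{24}{J}$ ($t{\left(J \right)} = - 3 \frac{8}{J} = - \frac{24}{J}$)
$r = -5$ ($r = -5 + 0 = -5$)
$\left(t{\left(y{\left(N{\left(-3 \right)} \right)} \right)} + M{\left(r \right)}\right)^{2} = \left(- \frac{24}{1 - -3} + 2\right)^{2} = \left(- \frac{24}{1 + 3} + 2\right)^{2} = \left(- \frac{24}{4} + 2\right)^{2} = \left(\left(-24\right) \frac{1}{4} + 2\right)^{2} = \left(-6 + 2\right)^{2} = \left(-4\right)^{2} = 16$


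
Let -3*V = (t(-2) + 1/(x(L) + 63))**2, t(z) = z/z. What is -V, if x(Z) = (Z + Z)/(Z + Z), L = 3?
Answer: 4225/12288 ≈ 0.34383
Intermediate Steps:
t(z) = 1
x(Z) = 1 (x(Z) = (2*Z)/((2*Z)) = (2*Z)*(1/(2*Z)) = 1)
V = -4225/12288 (V = -(1 + 1/(1 + 63))**2/3 = -(1 + 1/64)**2/3 = -(65/64)**2/3 = -1/3*4225/4096 = -4225/12288 ≈ -0.34383)
-V = -1*(-4225/12288) = 4225/12288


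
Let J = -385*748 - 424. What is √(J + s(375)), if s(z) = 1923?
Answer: I*√286481 ≈ 535.24*I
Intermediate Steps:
J = -288404 (J = -287980 - 424 = -288404)
√(J + s(375)) = √(-288404 + 1923) = √(-286481) = I*√286481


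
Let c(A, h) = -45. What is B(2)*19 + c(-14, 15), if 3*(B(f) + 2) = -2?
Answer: -287/3 ≈ -95.667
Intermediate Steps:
B(f) = -8/3 (B(f) = -2 + (⅓)*(-2) = -2 - ⅔ = -8/3)
B(2)*19 + c(-14, 15) = -8/3*19 - 45 = -152/3 - 45 = -287/3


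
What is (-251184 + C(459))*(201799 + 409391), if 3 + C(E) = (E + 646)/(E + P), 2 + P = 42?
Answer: -76607292917520/499 ≈ -1.5352e+11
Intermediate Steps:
P = 40 (P = -2 + 42 = 40)
C(E) = -3 + (646 + E)/(40 + E) (C(E) = -3 + (E + 646)/(E + 40) = -3 + (646 + E)/(40 + E))
(-251184 + C(459))*(201799 + 409391) = (-251184 + 2*(263 - 1*459)/(40 + 459))*(201799 + 409391) = (-251184 + 2*(263 - 459)/499)*611190 = (-251184 + 2*(1/499)*(-196))*611190 = (-251184 - 392/499)*611190 = -125341208/499*611190 = -76607292917520/499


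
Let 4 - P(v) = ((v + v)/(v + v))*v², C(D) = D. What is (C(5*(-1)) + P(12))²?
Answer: 21025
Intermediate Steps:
P(v) = 4 - v² (P(v) = 4 - (v + v)/(v + v)*v² = 4 - (2*v)/((2*v))*v² = 4 - (2*v)*(1/(2*v))*v² = 4 - v²)
(C(5*(-1)) + P(12))² = (5*(-1) + (4 - 1*12²))² = (-5 + (4 - 1*144))² = (-5 + (4 - 144))² = (-5 - 140)² = (-145)² = 21025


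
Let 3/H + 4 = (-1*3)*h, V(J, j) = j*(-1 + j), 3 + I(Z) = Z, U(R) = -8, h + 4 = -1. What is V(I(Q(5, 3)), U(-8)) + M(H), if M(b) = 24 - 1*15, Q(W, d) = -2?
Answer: 81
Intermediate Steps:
h = -5 (h = -4 - 1 = -5)
I(Z) = -3 + Z
H = 3/11 (H = 3/(-4 - 1*3*(-5)) = 3/(-4 - 3*(-5)) = 3/(-4 + 15) = 3/11 ≈ 0.27273)
M(b) = 9 (M(b) = 24 - 15 = 9)
V(I(Q(5, 3)), U(-8)) + M(H) = -8*(-1 - 8) + 9 = -8*(-9) + 9 = 72 + 9 = 81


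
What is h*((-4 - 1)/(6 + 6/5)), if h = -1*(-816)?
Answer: -1700/3 ≈ -566.67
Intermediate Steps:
h = 816
h*((-4 - 1)/(6 + 6/5)) = 816*((-4 - 1)/(6 + 6/5)) = 816*(-5/(6 + 6*(1/5))) = 816*(-5/(6 + 6/5)) = 816*(-5/36/5) = 816*(-5*5/36) = 816*(-25/36) = -1700/3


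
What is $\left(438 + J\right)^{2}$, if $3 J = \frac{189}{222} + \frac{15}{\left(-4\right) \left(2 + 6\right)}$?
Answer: $\frac{269094300049}{1401856} \approx 1.9196 \cdot 10^{5}$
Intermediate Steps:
$J = \frac{151}{1184}$ ($J = \frac{\frac{189}{222} + \frac{15}{\left(-4\right) \left(2 + 6\right)}}{3} = \frac{189 \cdot \frac{1}{222} + \frac{15}{\left(-4\right) 8}}{3} = \frac{\frac{63}{74} + \frac{15}{-32}}{3} = \frac{\frac{63}{74} + 15 \left(- \frac{1}{32}\right)}{3} = \frac{\frac{63}{74} - \frac{15}{32}}{3} = \frac{1}{3} \cdot \frac{453}{1184} = \frac{151}{1184} \approx 0.12753$)
$\left(438 + J\right)^{2} = \left(438 + \frac{151}{1184}\right)^{2} = \left(\frac{518743}{1184}\right)^{2} = \frac{269094300049}{1401856}$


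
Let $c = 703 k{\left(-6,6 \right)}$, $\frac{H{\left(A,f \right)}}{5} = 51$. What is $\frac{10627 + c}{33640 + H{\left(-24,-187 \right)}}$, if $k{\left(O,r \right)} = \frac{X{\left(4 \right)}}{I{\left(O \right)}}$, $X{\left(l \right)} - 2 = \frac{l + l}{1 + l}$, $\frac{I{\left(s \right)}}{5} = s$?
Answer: $\frac{263566}{847375} \approx 0.31104$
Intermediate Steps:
$I{\left(s \right)} = 5 s$
$H{\left(A,f \right)} = 255$ ($H{\left(A,f \right)} = 5 \cdot 51 = 255$)
$X{\left(l \right)} = 2 + \frac{2 l}{1 + l}$ ($X{\left(l \right)} = 2 + \frac{l + l}{1 + l} = 2 + \frac{2 l}{1 + l}$)
$k{\left(O,r \right)} = \frac{18}{25 O}$ ($k{\left(O,r \right)} = \frac{2 \frac{1}{1 + 4} \left(1 + 2 \cdot 4\right)}{5 O} = \frac{2 \left(1 + 8\right)}{5} \frac{1}{5 O} = 2 \cdot \frac{1}{5} \cdot 9 \frac{1}{5 O} = \frac{18 \frac{1}{5 O}}{5} = \frac{18}{25 O}$)
$c = - \frac{2109}{25}$ ($c = 703 \frac{18}{25 \left(-6\right)} = 703 \cdot \frac{18}{25} \left(- \frac{1}{6}\right) = 703 \left(- \frac{3}{25}\right) = - \frac{2109}{25} \approx -84.36$)
$\frac{10627 + c}{33640 + H{\left(-24,-187 \right)}} = \frac{10627 - \frac{2109}{25}}{33640 + 255} = \frac{263566}{25 \cdot 33895} = \frac{263566}{25} \cdot \frac{1}{33895} = \frac{263566}{847375}$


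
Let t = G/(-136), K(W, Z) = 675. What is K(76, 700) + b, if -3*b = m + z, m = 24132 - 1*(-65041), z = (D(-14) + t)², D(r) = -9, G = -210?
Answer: -403229401/13872 ≈ -29068.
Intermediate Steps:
t = 105/68 (t = -210/(-136) = -210*(-1/136) = 105/68 ≈ 1.5441)
z = 257049/4624 (z = (-9 + 105/68)² = (-507/68)² = 257049/4624 ≈ 55.590)
m = 89173 (m = 24132 + 65041 = 89173)
b = -412593001/13872 (b = -(89173 + 257049/4624)/3 = -⅓*412593001/4624 = -412593001/13872 ≈ -29743.)
K(76, 700) + b = 675 - 412593001/13872 = -403229401/13872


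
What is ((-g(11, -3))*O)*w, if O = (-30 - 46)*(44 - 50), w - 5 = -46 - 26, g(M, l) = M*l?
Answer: -1008216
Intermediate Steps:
w = -67 (w = 5 + (-46 - 26) = 5 - 72 = -67)
O = 456 (O = -76*(-6) = 456)
((-g(11, -3))*O)*w = (-11*(-3)*456)*(-67) = (-1*(-33)*456)*(-67) = (33*456)*(-67) = 15048*(-67) = -1008216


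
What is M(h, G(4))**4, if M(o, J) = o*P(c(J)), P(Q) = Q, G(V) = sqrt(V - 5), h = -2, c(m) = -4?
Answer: 4096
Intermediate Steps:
G(V) = sqrt(-5 + V)
M(o, J) = -4*o (M(o, J) = o*(-4) = -4*o)
M(h, G(4))**4 = (-4*(-2))**4 = 8**4 = 4096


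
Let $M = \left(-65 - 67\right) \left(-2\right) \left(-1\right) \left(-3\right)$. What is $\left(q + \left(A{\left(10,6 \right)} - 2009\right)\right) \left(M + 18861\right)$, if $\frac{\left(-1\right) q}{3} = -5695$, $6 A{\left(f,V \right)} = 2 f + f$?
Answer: $296386893$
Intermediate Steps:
$A{\left(f,V \right)} = \frac{f}{2}$ ($A{\left(f,V \right)} = \frac{2 f + f}{6} = \frac{3 f}{6} = \frac{f}{2}$)
$q = 17085$ ($q = \left(-3\right) \left(-5695\right) = 17085$)
$M = 792$ ($M = - 132 \cdot 2 \left(-3\right) = \left(-132\right) \left(-6\right) = 792$)
$\left(q + \left(A{\left(10,6 \right)} - 2009\right)\right) \left(M + 18861\right) = \left(17085 + \left(\frac{1}{2} \cdot 10 - 2009\right)\right) \left(792 + 18861\right) = \left(17085 + \left(5 - 2009\right)\right) 19653 = \left(17085 - 2004\right) 19653 = 15081 \cdot 19653 = 296386893$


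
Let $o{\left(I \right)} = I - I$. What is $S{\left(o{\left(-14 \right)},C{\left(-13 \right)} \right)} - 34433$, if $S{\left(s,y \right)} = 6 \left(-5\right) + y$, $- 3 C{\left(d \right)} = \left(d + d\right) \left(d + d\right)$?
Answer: $- \frac{104065}{3} \approx -34688.0$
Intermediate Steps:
$o{\left(I \right)} = 0$
$C{\left(d \right)} = - \frac{4 d^{2}}{3}$ ($C{\left(d \right)} = - \frac{\left(d + d\right) \left(d + d\right)}{3} = - \frac{2 d 2 d}{3} = - \frac{4 d^{2}}{3}$)
$S{\left(s,y \right)} = -30 + y$
$S{\left(o{\left(-14 \right)},C{\left(-13 \right)} \right)} - 34433 = \left(-30 - \frac{4 \left(-13\right)^{2}}{3}\right) - 34433 = \left(-30 - \frac{676}{3}\right) - 34433 = - \frac{766}{3} - 34433 = - \frac{104065}{3}$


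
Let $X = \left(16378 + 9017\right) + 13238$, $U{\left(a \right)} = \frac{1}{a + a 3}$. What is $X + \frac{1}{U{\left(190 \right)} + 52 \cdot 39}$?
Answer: $\frac{59544309633}{1541281} \approx 38633.0$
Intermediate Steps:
$U{\left(a \right)} = \frac{1}{4 a}$ ($U{\left(a \right)} = \frac{1}{a + 3 a} = \frac{1}{4 a}$)
$X = 38633$ ($X = 25395 + 13238 = 38633$)
$X + \frac{1}{U{\left(190 \right)} + 52 \cdot 39} = 38633 + \frac{1}{\frac{1}{4 \cdot 190} + 52 \cdot 39} = 38633 + \frac{1}{\frac{1}{4} \cdot \frac{1}{190} + 2028} = 38633 + \frac{1}{\frac{1}{760} + 2028} = 38633 + \frac{1}{\frac{1541281}{760}} = 38633 + \frac{760}{1541281} = \frac{59544309633}{1541281}$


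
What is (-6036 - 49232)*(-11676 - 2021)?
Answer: 757005796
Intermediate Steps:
(-6036 - 49232)*(-11676 - 2021) = -55268*(-13697) = 757005796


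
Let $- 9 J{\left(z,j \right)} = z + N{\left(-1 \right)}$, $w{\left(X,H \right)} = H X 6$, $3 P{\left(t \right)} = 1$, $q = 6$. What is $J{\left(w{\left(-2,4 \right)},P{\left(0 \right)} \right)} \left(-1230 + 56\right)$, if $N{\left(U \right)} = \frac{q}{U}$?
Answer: $-7044$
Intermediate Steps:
$P{\left(t \right)} = \frac{1}{3}$ ($P{\left(t \right)} = \frac{1}{3} \cdot 1 = \frac{1}{3}$)
$w{\left(X,H \right)} = 6 H X$
$N{\left(U \right)} = \frac{6}{U}$
$J{\left(z,j \right)} = \frac{2}{3} - \frac{z}{9}$ ($J{\left(z,j \right)} = - \frac{z + \frac{6}{-1}}{9} = - \frac{z + 6 \left(-1\right)}{9} = - \frac{z - 6}{9} = - \frac{-6 + z}{9} = \frac{2}{3} - \frac{z}{9}$)
$J{\left(w{\left(-2,4 \right)},P{\left(0 \right)} \right)} \left(-1230 + 56\right) = \left(\frac{2}{3} - \frac{6 \cdot 4 \left(-2\right)}{9}\right) \left(-1230 + 56\right) = \left(\frac{2}{3} - - \frac{16}{3}\right) \left(-1174\right) = \left(\frac{2}{3} + \frac{16}{3}\right) \left(-1174\right) = 6 \left(-1174\right) = -7044$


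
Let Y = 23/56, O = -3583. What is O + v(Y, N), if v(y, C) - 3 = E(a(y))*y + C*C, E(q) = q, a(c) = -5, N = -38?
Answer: -119731/56 ≈ -2138.1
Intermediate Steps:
Y = 23/56 (Y = 23*(1/56) = 23/56 ≈ 0.41071)
v(y, C) = 3 + C**2 - 5*y (v(y, C) = 3 + (-5*y + C*C) = 3 + (-5*y + C**2) = 3 + (C**2 - 5*y) = 3 + C**2 - 5*y)
O + v(Y, N) = -3583 + (3 + (-38)**2 - 5*23/56) = -3583 + (3 + 1444 - 115/56) = -3583 + 80917/56 = -119731/56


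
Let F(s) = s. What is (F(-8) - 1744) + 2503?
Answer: 751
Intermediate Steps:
(F(-8) - 1744) + 2503 = (-8 - 1744) + 2503 = -1752 + 2503 = 751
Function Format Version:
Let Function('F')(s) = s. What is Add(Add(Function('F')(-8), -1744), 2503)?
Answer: 751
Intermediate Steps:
Add(Add(Function('F')(-8), -1744), 2503) = Add(Add(-8, -1744), 2503) = Add(-1752, 2503) = 751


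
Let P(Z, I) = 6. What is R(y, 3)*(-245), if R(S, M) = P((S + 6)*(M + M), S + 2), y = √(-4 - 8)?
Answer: -1470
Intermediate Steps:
y = 2*I*√3 (y = √(-12) = 2*I*√3 ≈ 3.4641*I)
R(S, M) = 6
R(y, 3)*(-245) = 6*(-245) = -1470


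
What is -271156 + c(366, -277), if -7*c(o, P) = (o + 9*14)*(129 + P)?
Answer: -1825276/7 ≈ -2.6075e+5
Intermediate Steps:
c(o, P) = -(126 + o)*(129 + P)/7 (c(o, P) = -(o + 9*14)*(129 + P)/7 = -(o + 126)*(129 + P)/7 = -(126 + o)*(129 + P)/7)
-271156 + c(366, -277) = -271156 + (-2322 - 18*(-277) - 129/7*366 - ⅐*(-277)*366) = -271156 + (-2322 + 4986 - 47214/7 + 101382/7) = -271156 + 72816/7 = -1825276/7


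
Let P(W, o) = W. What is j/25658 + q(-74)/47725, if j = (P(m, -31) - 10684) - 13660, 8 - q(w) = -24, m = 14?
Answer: -580164097/612264025 ≈ -0.94757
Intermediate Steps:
q(w) = 32 (q(w) = 8 - 1*(-24) = 8 + 24 = 32)
j = -24330 (j = (14 - 10684) - 13660 = -10670 - 13660 = -24330)
j/25658 + q(-74)/47725 = -24330/25658 + 32/47725 = -24330*1/25658 + 32*(1/47725) = -12165/12829 + 32/47725 = -580164097/612264025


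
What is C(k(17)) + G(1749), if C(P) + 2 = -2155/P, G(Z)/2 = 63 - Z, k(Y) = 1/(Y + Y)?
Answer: -76644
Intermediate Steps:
k(Y) = 1/(2*Y)
G(Z) = 126 - 2*Z (G(Z) = 2*(63 - Z) = 126 - 2*Z)
C(P) = -2 - 2155/P
C(k(17)) + G(1749) = (-2 - 2155/((½)/17)) + (126 - 2*1749) = (-2 - 2155/((½)*(1/17))) + (126 - 3498) = (-2 - 2155/1/34) - 3372 = (-2 - 2155*34) - 3372 = (-2 - 73270) - 3372 = -73272 - 3372 = -76644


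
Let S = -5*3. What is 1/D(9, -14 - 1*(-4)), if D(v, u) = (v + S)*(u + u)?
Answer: 1/120 ≈ 0.0083333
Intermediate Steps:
S = -15
D(v, u) = 2*u*(-15 + v) (D(v, u) = (v - 15)*(u + u) = (-15 + v)*(2*u) = 2*u*(-15 + v))
1/D(9, -14 - 1*(-4)) = 1/(2*(-14 - 1*(-4))*(-15 + 9)) = 1/(2*(-14 + 4)*(-6)) = 1/(2*(-10)*(-6)) = 1/120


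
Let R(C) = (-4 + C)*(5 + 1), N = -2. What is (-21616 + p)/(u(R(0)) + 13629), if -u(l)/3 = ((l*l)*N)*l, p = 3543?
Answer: 18073/69315 ≈ 0.26074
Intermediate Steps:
R(C) = -24 + 6*C (R(C) = (-4 + C)*6 = -24 + 6*C)
u(l) = 6*l**3 (u(l) = -3*(l*l)*(-2)*l = -3*l**2*(-2)*l = -3*(-2*l**2)*l = -(-6)*l**3 = 6*l**3)
(-21616 + p)/(u(R(0)) + 13629) = (-21616 + 3543)/(6*(-24 + 6*0)**3 + 13629) = -18073/(6*(-24 + 0)**3 + 13629) = -18073/(6*(-24)**3 + 13629) = -18073/(6*(-13824) + 13629) = -18073/(-82944 + 13629) = -18073/(-69315) = -18073*(-1/69315) = 18073/69315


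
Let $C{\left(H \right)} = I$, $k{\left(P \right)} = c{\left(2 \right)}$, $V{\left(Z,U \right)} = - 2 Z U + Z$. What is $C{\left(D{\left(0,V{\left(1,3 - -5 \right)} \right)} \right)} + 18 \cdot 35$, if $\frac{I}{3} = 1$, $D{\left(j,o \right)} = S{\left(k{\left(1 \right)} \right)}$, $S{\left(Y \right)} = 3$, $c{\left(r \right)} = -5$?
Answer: $633$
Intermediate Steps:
$V{\left(Z,U \right)} = Z - 2 U Z$ ($V{\left(Z,U \right)} = - 2 U Z + Z = Z - 2 U Z$)
$k{\left(P \right)} = -5$
$D{\left(j,o \right)} = 3$
$I = 3$ ($I = 3 \cdot 1 = 3$)
$C{\left(H \right)} = 3$
$C{\left(D{\left(0,V{\left(1,3 - -5 \right)} \right)} \right)} + 18 \cdot 35 = 3 + 18 \cdot 35 = 3 + 630 = 633$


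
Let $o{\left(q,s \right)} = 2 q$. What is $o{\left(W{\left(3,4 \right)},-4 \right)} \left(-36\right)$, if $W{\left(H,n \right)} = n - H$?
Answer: $-72$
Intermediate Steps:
$o{\left(W{\left(3,4 \right)},-4 \right)} \left(-36\right) = 2 \left(4 - 3\right) \left(-36\right) = 2 \cdot 1 \left(-36\right) = 2 \left(-36\right) = -72$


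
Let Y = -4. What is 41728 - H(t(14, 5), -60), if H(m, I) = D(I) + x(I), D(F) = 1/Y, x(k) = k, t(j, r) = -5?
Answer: 167153/4 ≈ 41788.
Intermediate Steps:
D(F) = -1/4 (D(F) = 1/(-4) = -1/4)
H(m, I) = -1/4 + I
41728 - H(t(14, 5), -60) = 41728 - (-1/4 - 60) = 41728 - 1*(-241/4) = 41728 + 241/4 = 167153/4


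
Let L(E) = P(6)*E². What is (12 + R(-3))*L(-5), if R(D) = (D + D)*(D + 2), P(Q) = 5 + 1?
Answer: 2700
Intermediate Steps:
P(Q) = 6
L(E) = 6*E²
R(D) = 2*D*(2 + D) (R(D) = (2*D)*(2 + D) = 2*D*(2 + D))
(12 + R(-3))*L(-5) = (12 + 2*(-3)*(2 - 3))*(6*(-5)²) = (12 + 2*(-3)*(-1))*(6*25) = (12 + 6)*150 = 18*150 = 2700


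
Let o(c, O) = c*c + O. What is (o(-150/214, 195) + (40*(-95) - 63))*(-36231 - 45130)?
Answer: 3416292006827/11449 ≈ 2.9839e+8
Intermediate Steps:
o(c, O) = O + c² (o(c, O) = c² + O = O + c²)
(o(-150/214, 195) + (40*(-95) - 63))*(-36231 - 45130) = ((195 + (-150/214)²) + (40*(-95) - 63))*(-36231 - 45130) = ((195 + (-150*1/214)²) + (-3800 - 63))*(-81361) = ((195 + (-75/107)²) - 3863)*(-81361) = ((195 + 5625/11449) - 3863)*(-81361) = (2238180/11449 - 3863)*(-81361) = -41989307/11449*(-81361) = 3416292006827/11449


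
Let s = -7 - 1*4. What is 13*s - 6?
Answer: -149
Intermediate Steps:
s = -11 (s = -7 - 4 = -11)
13*s - 6 = 13*(-11) - 6 = -143 - 6 = -149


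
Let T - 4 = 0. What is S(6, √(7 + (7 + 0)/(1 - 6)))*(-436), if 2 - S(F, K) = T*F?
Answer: 9592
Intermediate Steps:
T = 4 (T = 4 + 0 = 4)
S(F, K) = 2 - 4*F
S(6, √(7 + (7 + 0)/(1 - 6)))*(-436) = (2 - 4*6)*(-436) = (2 - 24)*(-436) = -22*(-436) = 9592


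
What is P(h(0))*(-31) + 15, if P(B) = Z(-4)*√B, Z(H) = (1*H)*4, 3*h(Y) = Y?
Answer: 15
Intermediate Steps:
h(Y) = Y/3
Z(H) = 4*H (Z(H) = H*4 = 4*H)
P(B) = -16*√B (P(B) = (4*(-4))*√B = -16*√B)
P(h(0))*(-31) + 15 = -16*√((⅓)*0)*(-31) + 15 = -16*√0*(-31) + 15 = -16*0*(-31) + 15 = 0*(-31) + 15 = 0 + 15 = 15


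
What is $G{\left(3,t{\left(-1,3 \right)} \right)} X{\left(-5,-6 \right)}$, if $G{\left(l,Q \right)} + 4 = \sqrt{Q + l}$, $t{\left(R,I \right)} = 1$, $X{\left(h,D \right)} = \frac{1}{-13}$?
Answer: $\frac{2}{13} \approx 0.15385$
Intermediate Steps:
$X{\left(h,D \right)} = - \frac{1}{13}$
$G{\left(l,Q \right)} = -4 + \sqrt{Q + l}$
$G{\left(3,t{\left(-1,3 \right)} \right)} X{\left(-5,-6 \right)} = \left(-4 + \sqrt{1 + 3}\right) \left(- \frac{1}{13}\right) = \left(-4 + \sqrt{4}\right) \left(- \frac{1}{13}\right) = \left(-4 + 2\right) \left(- \frac{1}{13}\right) = \left(-2\right) \left(- \frac{1}{13}\right) = \frac{2}{13}$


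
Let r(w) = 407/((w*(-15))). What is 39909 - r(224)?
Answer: 134094647/3360 ≈ 39909.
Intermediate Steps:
r(w) = -407/(15*w) (r(w) = 407/((-15*w)) = 407*(-1/(15*w)) = -407/(15*w))
39909 - r(224) = 39909 - (-407)/(15*224) = 39909 - 1*(-407/3360) = 39909 + 407/3360 = 134094647/3360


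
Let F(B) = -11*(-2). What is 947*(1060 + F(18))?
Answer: 1024654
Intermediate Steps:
F(B) = 22
947*(1060 + F(18)) = 947*(1060 + 22) = 947*1082 = 1024654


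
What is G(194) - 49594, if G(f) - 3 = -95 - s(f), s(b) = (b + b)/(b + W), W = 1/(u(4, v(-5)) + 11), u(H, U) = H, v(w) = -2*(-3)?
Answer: -144641766/2911 ≈ -49688.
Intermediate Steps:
v(w) = 6
W = 1/15 (W = 1/(4 + 11) = 1/15 ≈ 0.066667)
s(b) = 2*b/(1/15 + b) (s(b) = (b + b)/(b + 1/15) = (2*b)/(1/15 + b) = 2*b/(1/15 + b))
G(f) = -92 - 30*f/(1 + 15*f) (G(f) = 3 + (-95 - 30*f/(1 + 15*f)) = -92 - 30*f/(1 + 15*f))
G(194) - 49594 = 2*(-46 - 705*194)/(1 + 15*194) - 49594 = 2*(-46 - 136770)/(1 + 2910) - 49594 = 2*(-136816)/2911 - 49594 = 2*(1/2911)*(-136816) - 49594 = -273632/2911 - 49594 = -144641766/2911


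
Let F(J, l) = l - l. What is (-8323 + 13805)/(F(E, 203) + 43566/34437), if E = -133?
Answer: 31463939/7261 ≈ 4333.3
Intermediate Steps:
F(J, l) = 0
(-8323 + 13805)/(F(E, 203) + 43566/34437) = (-8323 + 13805)/(0 + 43566/34437) = 5482/(0 + 43566*(1/34437)) = 5482/(0 + 14522/11479) = 5482/(14522/11479) = 5482*(11479/14522) = 31463939/7261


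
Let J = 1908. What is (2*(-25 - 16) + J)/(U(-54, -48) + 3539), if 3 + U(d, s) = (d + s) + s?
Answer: 913/1693 ≈ 0.53928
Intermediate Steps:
U(d, s) = -3 + d + 2*s (U(d, s) = -3 + ((d + s) + s) = -3 + (d + 2*s) = -3 + d + 2*s)
(2*(-25 - 16) + J)/(U(-54, -48) + 3539) = (2*(-25 - 16) + 1908)/((-3 - 54 + 2*(-48)) + 3539) = (2*(-41) + 1908)/((-3 - 54 - 96) + 3539) = (-82 + 1908)/(-153 + 3539) = 1826/3386 = 1826*(1/3386) = 913/1693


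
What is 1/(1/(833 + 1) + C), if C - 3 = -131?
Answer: -834/106751 ≈ -0.0078126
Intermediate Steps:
C = -128 (C = 3 - 131 = -128)
1/(1/(833 + 1) + C) = 1/(1/(833 + 1) - 128) = 1/(1/834 - 128) = 1/(-106751/834) = -834/106751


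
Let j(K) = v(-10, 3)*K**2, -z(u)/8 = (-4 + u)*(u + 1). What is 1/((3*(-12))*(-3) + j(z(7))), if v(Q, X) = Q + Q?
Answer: -1/737172 ≈ -1.3565e-6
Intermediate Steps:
v(Q, X) = 2*Q
z(u) = -8*(1 + u)*(-4 + u) (z(u) = -8*(-4 + u)*(u + 1) = -8*(-4 + u)*(1 + u) = -8*(1 + u)*(-4 + u))
j(K) = -20*K**2 (j(K) = (2*(-10))*K**2 = -20*K**2)
1/((3*(-12))*(-3) + j(z(7))) = 1/((3*(-12))*(-3) - 20*(32 - 8*7**2 + 24*7)**2) = 1/(-36*(-3) - 20*(32 - 8*49 + 168)**2) = 1/(108 - 20*(32 - 392 + 168)**2) = 1/(108 - 20*(-192)**2) = 1/(108 - 20*36864) = 1/(108 - 737280) = 1/(-737172) = -1/737172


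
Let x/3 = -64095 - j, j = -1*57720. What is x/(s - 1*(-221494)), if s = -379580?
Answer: 19125/158086 ≈ 0.12098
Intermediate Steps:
j = -57720
x = -19125 (x = 3*(-64095 - 1*(-57720)) = 3*(-64095 + 57720) = 3*(-6375) = -19125)
x/(s - 1*(-221494)) = -19125/(-379580 - 1*(-221494)) = -19125/(-379580 + 221494) = -19125/(-158086) = -19125*(-1/158086) = 19125/158086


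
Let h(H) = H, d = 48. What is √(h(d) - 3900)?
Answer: 6*I*√107 ≈ 62.064*I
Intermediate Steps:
√(h(d) - 3900) = √(48 - 3900) = √(-3852) = 6*I*√107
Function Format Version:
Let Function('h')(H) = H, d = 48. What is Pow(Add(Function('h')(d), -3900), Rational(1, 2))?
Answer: Mul(6, I, Pow(107, Rational(1, 2))) ≈ Mul(62.064, I)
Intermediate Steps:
Pow(Add(Function('h')(d), -3900), Rational(1, 2)) = Pow(Add(48, -3900), Rational(1, 2)) = Pow(-3852, Rational(1, 2)) = Mul(6, I, Pow(107, Rational(1, 2)))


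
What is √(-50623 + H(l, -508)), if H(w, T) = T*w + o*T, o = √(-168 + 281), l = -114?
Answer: √(7289 - 508*√113) ≈ 43.461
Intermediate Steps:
o = √113 ≈ 10.630
H(w, T) = T*w + T*√113 (H(w, T) = T*w + √113*T = T*w + T*√113)
√(-50623 + H(l, -508)) = √(-50623 - 508*(-114 + √113)) = √(-50623 + (57912 - 508*√113)) = √(7289 - 508*√113)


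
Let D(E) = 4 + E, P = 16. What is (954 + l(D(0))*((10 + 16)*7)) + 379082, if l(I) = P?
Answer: 382948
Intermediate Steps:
l(I) = 16
(954 + l(D(0))*((10 + 16)*7)) + 379082 = (954 + 16*((10 + 16)*7)) + 379082 = (954 + 16*(26*7)) + 379082 = (954 + 16*182) + 379082 = (954 + 2912) + 379082 = 3866 + 379082 = 382948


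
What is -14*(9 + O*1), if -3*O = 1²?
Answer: -364/3 ≈ -121.33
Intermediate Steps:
O = -⅓ (O = -⅓*1² = -⅓*1 = -⅓ ≈ -0.33333)
-14*(9 + O*1) = -14*(9 - ⅓*1) = -14*(9 - ⅓) = -14*26/3 = -364/3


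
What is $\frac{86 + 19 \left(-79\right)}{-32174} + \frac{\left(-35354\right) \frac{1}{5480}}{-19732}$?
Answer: $\frac{38535838499}{869754594160} \approx 0.044307$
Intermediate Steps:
$\frac{86 + 19 \left(-79\right)}{-32174} + \frac{\left(-35354\right) \frac{1}{5480}}{-19732} = \left(86 - 1501\right) \left(- \frac{1}{32174}\right) + \left(-35354\right) \frac{1}{5480} \left(- \frac{1}{19732}\right) = \left(-1415\right) \left(- \frac{1}{32174}\right) - - \frac{17677}{54065680} = \frac{1415}{32174} + \frac{17677}{54065680} = \frac{38535838499}{869754594160}$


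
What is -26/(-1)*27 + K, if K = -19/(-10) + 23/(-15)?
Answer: 21071/30 ≈ 702.37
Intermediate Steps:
K = 11/30 (K = -19*(-⅒) + 23*(-1/15) = 19/10 - 23/15 = 11/30 ≈ 0.36667)
-26/(-1)*27 + K = -26/(-1)*27 + 11/30 = -26*(-1)*27 + 11/30 = 26*27 + 11/30 = 702 + 11/30 = 21071/30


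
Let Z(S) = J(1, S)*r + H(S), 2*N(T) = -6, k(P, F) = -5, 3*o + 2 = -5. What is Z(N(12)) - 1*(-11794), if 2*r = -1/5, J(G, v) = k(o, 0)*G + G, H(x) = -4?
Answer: 58952/5 ≈ 11790.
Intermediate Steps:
o = -7/3 (o = -⅔ + (⅓)*(-5) = -⅔ - 5/3 = -7/3 ≈ -2.3333)
N(T) = -3 (N(T) = (½)*(-6) = -3)
J(G, v) = -4*G (J(G, v) = -5*G + G = -4*G)
r = -⅒ (r = (-1/5)/2 = ((⅕)*(-1))/2 = (½)*(-⅕) = -⅒ ≈ -0.10000)
Z(S) = -18/5 (Z(S) = -4*1*(-⅒) - 4 = -4*(-⅒) - 4 = ⅖ - 4 = -18/5)
Z(N(12)) - 1*(-11794) = -18/5 - 1*(-11794) = -18/5 + 11794 = 58952/5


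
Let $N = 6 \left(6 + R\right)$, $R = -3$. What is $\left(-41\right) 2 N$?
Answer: $-1476$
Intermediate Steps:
$N = 18$ ($N = 6 \left(6 - 3\right) = 6 \cdot 3 = 18$)
$\left(-41\right) 2 N = \left(-41\right) 2 \cdot 18 = \left(-82\right) 18 = -1476$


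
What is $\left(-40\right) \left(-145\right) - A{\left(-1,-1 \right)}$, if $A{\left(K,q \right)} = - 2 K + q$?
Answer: $5799$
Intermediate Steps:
$A{\left(K,q \right)} = q - 2 K$
$\left(-40\right) \left(-145\right) - A{\left(-1,-1 \right)} = \left(-40\right) \left(-145\right) - \left(-1 - -2\right) = 5800 - \left(-1 + 2\right) = 5800 - 1 = 5799$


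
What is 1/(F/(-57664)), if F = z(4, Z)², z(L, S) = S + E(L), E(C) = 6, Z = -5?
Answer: -57664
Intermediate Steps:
z(L, S) = 6 + S (z(L, S) = S + 6 = 6 + S)
F = 1 (F = (6 - 5)² = 1² = 1)
1/(F/(-57664)) = 1/(1/(-57664)) = 1/(1*(-1/57664)) = 1/(-1/57664) = -57664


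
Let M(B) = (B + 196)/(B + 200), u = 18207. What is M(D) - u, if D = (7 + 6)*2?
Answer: -2057280/113 ≈ -18206.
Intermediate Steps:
D = 26 (D = 13*2 = 26)
M(B) = (196 + B)/(200 + B)
M(D) - u = (196 + 26)/(200 + 26) - 1*18207 = 222/226 - 18207 = (1/226)*222 - 18207 = 111/113 - 18207 = -2057280/113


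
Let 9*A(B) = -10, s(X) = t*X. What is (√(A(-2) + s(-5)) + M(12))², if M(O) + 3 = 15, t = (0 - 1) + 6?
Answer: (36 + I*√235)²/9 ≈ 117.89 + 122.64*I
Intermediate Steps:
t = 5 (t = -1 + 6 = 5)
M(O) = 12 (M(O) = -3 + 15 = 12)
s(X) = 5*X
A(B) = -10/9 (A(B) = (⅑)*(-10) = -10/9)
(√(A(-2) + s(-5)) + M(12))² = (√(-10/9 + 5*(-5)) + 12)² = (√(-10/9 - 25) + 12)² = (√(-235/9) + 12)² = (I*√235/3 + 12)² = (12 + I*√235/3)²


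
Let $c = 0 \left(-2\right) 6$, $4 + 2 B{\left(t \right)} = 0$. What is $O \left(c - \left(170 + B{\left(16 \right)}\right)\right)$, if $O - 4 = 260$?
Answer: $-44352$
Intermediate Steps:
$O = 264$ ($O = 4 + 260 = 264$)
$B{\left(t \right)} = -2$ ($B{\left(t \right)} = -2 + \frac{1}{2} \cdot 0 = -2 + 0 = -2$)
$c = 0$ ($c = 0 \cdot 6 = 0$)
$O \left(c - \left(170 + B{\left(16 \right)}\right)\right) = 264 \left(0 - 168\right) = 264 \left(-168\right) = -44352$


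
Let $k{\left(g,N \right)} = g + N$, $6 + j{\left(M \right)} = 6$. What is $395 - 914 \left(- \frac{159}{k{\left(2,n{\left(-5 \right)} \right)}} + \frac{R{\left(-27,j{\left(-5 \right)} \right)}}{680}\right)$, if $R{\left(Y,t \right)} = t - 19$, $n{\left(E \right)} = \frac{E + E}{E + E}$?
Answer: $\frac{16613263}{340} \approx 48863.0$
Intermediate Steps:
$n{\left(E \right)} = 1$ ($n{\left(E \right)} = \frac{2 E}{2 E} = 2 E \frac{1}{2 E} = 1$)
$j{\left(M \right)} = 0$ ($j{\left(M \right)} = -6 + 6 = 0$)
$k{\left(g,N \right)} = N + g$
$R{\left(Y,t \right)} = -19 + t$
$395 - 914 \left(- \frac{159}{k{\left(2,n{\left(-5 \right)} \right)}} + \frac{R{\left(-27,j{\left(-5 \right)} \right)}}{680}\right) = 395 - 914 \left(- \frac{159}{1 + 2} + \frac{-19 + 0}{680}\right) = 395 - 914 \left(- \frac{159}{3} - \frac{19}{680}\right) = 395 - 914 \left(\left(-159\right) \frac{1}{3} - \frac{19}{680}\right) = 395 - 914 \left(-53 - \frac{19}{680}\right) = 395 - - \frac{16478963}{340} = 395 + \frac{16478963}{340} = \frac{16613263}{340}$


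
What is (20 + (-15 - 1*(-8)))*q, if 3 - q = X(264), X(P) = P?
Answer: -3393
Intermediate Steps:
q = -261 (q = 3 - 1*264 = 3 - 264 = -261)
(20 + (-15 - 1*(-8)))*q = (20 + (-15 - 1*(-8)))*(-261) = (20 + (-15 + 8))*(-261) = (20 - 7)*(-261) = 13*(-261) = -3393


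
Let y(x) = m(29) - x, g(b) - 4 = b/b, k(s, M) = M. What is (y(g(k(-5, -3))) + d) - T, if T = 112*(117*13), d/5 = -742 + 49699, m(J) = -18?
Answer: 74410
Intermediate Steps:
d = 244785 (d = 5*(-742 + 49699) = 5*48957 = 244785)
T = 170352 (T = 112*1521 = 170352)
g(b) = 5 (g(b) = 4 + b/b = 4 + 1 = 5)
y(x) = -18 - x
(y(g(k(-5, -3))) + d) - T = ((-18 - 1*5) + 244785) - 1*170352 = ((-18 - 5) + 244785) - 170352 = (-23 + 244785) - 170352 = 244762 - 170352 = 74410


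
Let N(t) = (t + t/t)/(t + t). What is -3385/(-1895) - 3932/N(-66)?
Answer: -196666091/24635 ≈ -7983.2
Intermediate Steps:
N(t) = (1 + t)/(2*t) (N(t) = (t + 1)/((2*t)) = (1 + t)*(1/(2*t)) = (1 + t)/(2*t))
-3385/(-1895) - 3932/N(-66) = -3385/(-1895) - 3932*(-132/(1 - 66)) = -3385*(-1/1895) - 3932/((½)*(-1/66)*(-65)) = 677/379 - 3932/65/132 = 677/379 - 3932*132/65 = 677/379 - 519024/65 = -196666091/24635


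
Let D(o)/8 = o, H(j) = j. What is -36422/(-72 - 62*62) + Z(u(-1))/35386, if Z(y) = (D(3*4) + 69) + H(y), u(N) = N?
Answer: 322367779/34642894 ≈ 9.3055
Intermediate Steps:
D(o) = 8*o
Z(y) = 165 + y (Z(y) = (8*(3*4) + 69) + y = (8*12 + 69) + y = (96 + 69) + y = 165 + y)
-36422/(-72 - 62*62) + Z(u(-1))/35386 = -36422/(-72 - 62*62) + (165 - 1)/35386 = -36422/(-72 - 3844) + 164*(1/35386) = -36422/(-3916) + 82/17693 = -36422*(-1/3916) + 82/17693 = 18211/1958 + 82/17693 = 322367779/34642894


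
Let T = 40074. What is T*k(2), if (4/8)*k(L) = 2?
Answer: 160296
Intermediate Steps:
k(L) = 4 (k(L) = 2*2 = 4)
T*k(2) = 40074*4 = 160296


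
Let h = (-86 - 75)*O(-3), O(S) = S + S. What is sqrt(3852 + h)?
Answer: sqrt(4818) ≈ 69.412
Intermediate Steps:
O(S) = 2*S
h = 966 (h = (-86 - 75)*(2*(-3)) = -161*(-6) = 966)
sqrt(3852 + h) = sqrt(3852 + 966) = sqrt(4818)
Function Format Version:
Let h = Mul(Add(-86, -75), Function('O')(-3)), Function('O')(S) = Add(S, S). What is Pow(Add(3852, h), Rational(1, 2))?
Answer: Pow(4818, Rational(1, 2)) ≈ 69.412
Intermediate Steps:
Function('O')(S) = Mul(2, S)
h = 966 (h = Mul(Add(-86, -75), Mul(2, -3)) = Mul(-161, -6) = 966)
Pow(Add(3852, h), Rational(1, 2)) = Pow(Add(3852, 966), Rational(1, 2)) = Pow(4818, Rational(1, 2))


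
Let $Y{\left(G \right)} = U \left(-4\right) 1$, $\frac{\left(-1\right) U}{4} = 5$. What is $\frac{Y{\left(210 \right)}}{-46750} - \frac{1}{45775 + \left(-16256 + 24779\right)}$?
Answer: $- \frac{25827}{14931950} \approx -0.0017296$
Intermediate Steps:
$U = -20$ ($U = \left(-4\right) 5 = -20$)
$Y{\left(G \right)} = 80$ ($Y{\left(G \right)} = \left(-20\right) \left(-4\right) 1 = 80 \cdot 1 = 80$)
$\frac{Y{\left(210 \right)}}{-46750} - \frac{1}{45775 + \left(-16256 + 24779\right)} = \frac{80}{-46750} - \frac{1}{45775 + \left(-16256 + 24779\right)} = 80 \left(- \frac{1}{46750}\right) - \frac{1}{45775 + 8523} = - \frac{8}{4675} - \frac{1}{54298} = - \frac{25827}{14931950}$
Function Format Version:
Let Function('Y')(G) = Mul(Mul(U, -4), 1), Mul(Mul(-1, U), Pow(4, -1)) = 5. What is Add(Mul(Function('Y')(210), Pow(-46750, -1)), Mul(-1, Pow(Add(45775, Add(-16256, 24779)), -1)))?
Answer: Rational(-25827, 14931950) ≈ -0.0017296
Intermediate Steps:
U = -20 (U = Mul(-4, 5) = -20)
Function('Y')(G) = 80 (Function('Y')(G) = Mul(Mul(-20, -4), 1) = Mul(80, 1) = 80)
Add(Mul(Function('Y')(210), Pow(-46750, -1)), Mul(-1, Pow(Add(45775, Add(-16256, 24779)), -1))) = Add(Mul(80, Pow(-46750, -1)), Mul(-1, Pow(Add(45775, Add(-16256, 24779)), -1))) = Add(Mul(80, Rational(-1, 46750)), Mul(-1, Pow(Add(45775, 8523), -1))) = Add(Rational(-8, 4675), Mul(-1, Pow(54298, -1))) = Add(Rational(-8, 4675), Mul(-1, Rational(1, 54298))) = Add(Rational(-8, 4675), Rational(-1, 54298)) = Rational(-25827, 14931950)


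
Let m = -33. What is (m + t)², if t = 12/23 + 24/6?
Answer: 429025/529 ≈ 811.01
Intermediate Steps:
t = 104/23 (t = 12*(1/23) + 24*(⅙) = 12/23 + 4 = 104/23 ≈ 4.5217)
(m + t)² = (-33 + 104/23)² = (-655/23)² = 429025/529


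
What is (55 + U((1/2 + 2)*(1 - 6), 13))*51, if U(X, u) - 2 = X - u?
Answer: 3213/2 ≈ 1606.5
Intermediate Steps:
U(X, u) = 2 + X - u (U(X, u) = 2 + (X - u) = 2 + X - u)
(55 + U((1/2 + 2)*(1 - 6), 13))*51 = (55 + (2 + (1/2 + 2)*(1 - 6) - 1*13))*51 = (55 + (2 + (½ + 2)*(-5) - 13))*51 = (55 + (2 + (5/2)*(-5) - 13))*51 = (55 + (2 - 25/2 - 13))*51 = (55 - 47/2)*51 = (63/2)*51 = 3213/2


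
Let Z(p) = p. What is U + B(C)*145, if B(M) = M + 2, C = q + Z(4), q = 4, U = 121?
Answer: 1571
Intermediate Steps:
C = 8 (C = 4 + 4 = 8)
B(M) = 2 + M
U + B(C)*145 = 121 + (2 + 8)*145 = 121 + 10*145 = 121 + 1450 = 1571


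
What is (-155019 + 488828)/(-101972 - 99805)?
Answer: -333809/201777 ≈ -1.6543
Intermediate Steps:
(-155019 + 488828)/(-101972 - 99805) = 333809/(-201777) = 333809*(-1/201777) = -333809/201777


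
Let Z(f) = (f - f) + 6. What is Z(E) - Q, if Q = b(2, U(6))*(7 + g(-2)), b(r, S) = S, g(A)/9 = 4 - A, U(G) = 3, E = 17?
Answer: -177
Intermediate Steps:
g(A) = 36 - 9*A (g(A) = 9*(4 - A) = 36 - 9*A)
Q = 183 (Q = 3*(7 + (36 - 9*(-2))) = 3*(7 + (36 + 18)) = 3*(7 + 54) = 3*61 = 183)
Z(f) = 6 (Z(f) = 0 + 6 = 6)
Z(E) - Q = 6 - 1*183 = 6 - 183 = -177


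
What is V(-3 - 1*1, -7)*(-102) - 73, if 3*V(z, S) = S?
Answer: 165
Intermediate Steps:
V(z, S) = S/3
V(-3 - 1*1, -7)*(-102) - 73 = ((⅓)*(-7))*(-102) - 73 = -7/3*(-102) - 73 = 238 - 73 = 165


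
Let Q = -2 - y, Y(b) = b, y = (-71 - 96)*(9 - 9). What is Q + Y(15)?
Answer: 13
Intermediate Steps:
y = 0 (y = -167*0 = 0)
Q = -2 (Q = -2 - 1*0 = -2 + 0 = -2)
Q + Y(15) = -2 + 15 = 13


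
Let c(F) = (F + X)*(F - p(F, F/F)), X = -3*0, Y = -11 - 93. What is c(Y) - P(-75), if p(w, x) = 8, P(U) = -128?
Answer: 11776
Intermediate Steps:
Y = -104
X = 0
c(F) = F*(-8 + F) (c(F) = (F + 0)*(F - 1*8) = F*(F - 8) = F*(-8 + F))
c(Y) - P(-75) = -104*(-8 - 104) - 1*(-128) = -104*(-112) + 128 = 11648 + 128 = 11776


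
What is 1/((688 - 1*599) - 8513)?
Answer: -1/8424 ≈ -0.00011871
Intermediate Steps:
1/((688 - 1*599) - 8513) = 1/((688 - 599) - 8513) = 1/(89 - 8513) = 1/(-8424) = -1/8424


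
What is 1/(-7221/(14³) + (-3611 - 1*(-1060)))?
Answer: -2744/7007165 ≈ -0.00039160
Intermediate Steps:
1/(-7221/(14³) + (-3611 - 1*(-1060))) = 1/(-7221/2744 + (-3611 + 1060)) = 1/(-7221/2744 - 2551) = 1/(-7007165/2744) = -2744/7007165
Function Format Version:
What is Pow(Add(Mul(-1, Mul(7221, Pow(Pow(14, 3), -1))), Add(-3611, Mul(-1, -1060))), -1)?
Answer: Rational(-2744, 7007165) ≈ -0.00039160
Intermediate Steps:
Pow(Add(Mul(-1, Mul(7221, Pow(Pow(14, 3), -1))), Add(-3611, Mul(-1, -1060))), -1) = Pow(Add(Mul(-1, Mul(7221, Pow(2744, -1))), Add(-3611, 1060)), -1) = Pow(Add(Mul(-1, Mul(7221, Rational(1, 2744))), -2551), -1) = Pow(Add(Mul(-1, Rational(7221, 2744)), -2551), -1) = Pow(Add(Rational(-7221, 2744), -2551), -1) = Pow(Rational(-7007165, 2744), -1) = Rational(-2744, 7007165)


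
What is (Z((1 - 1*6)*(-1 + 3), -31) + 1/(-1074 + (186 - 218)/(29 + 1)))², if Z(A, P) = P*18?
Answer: 80969816812329/260047876 ≈ 3.1137e+5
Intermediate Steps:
Z(A, P) = 18*P
(Z((1 - 1*6)*(-1 + 3), -31) + 1/(-1074 + (186 - 218)/(29 + 1)))² = (18*(-31) + 1/(-1074 + (186 - 218)/(29 + 1)))² = (-558 + 1/(-1074 - 32/30))² = (-558 + 1/(-1074 - 32*1/30))² = (-558 + 1/(-1074 - 16/15))² = (-558 + 1/(-16126/15))² = (-558 - 15/16126)² = (-8998323/16126)² = 80969816812329/260047876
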